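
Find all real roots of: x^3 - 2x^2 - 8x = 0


The constant term is 0, so x = 0 is a root. Factor out x:
  x(x^2 - 2x - 8) = 0
Solve the quadratic x^2 - 2x - 8 = 0: discriminant = (-2)^2 - 4(1)(-8) = 4 + 32 = 36.
sqrt(36) = 6, so x = (2 ± 6)/2: x = 4 or x = -2.

x = -2, x = 0, x = 4


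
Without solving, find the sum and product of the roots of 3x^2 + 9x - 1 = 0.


By Vieta's formulas for ax^2 + bx + c = 0:
  Sum of roots = -b/a
  Product of roots = c/a

Here a = 3, b = 9, c = -1
Sum = -(9)/3 = -3
Product = -1/3 = -1/3

Sum = -3, Product = -1/3


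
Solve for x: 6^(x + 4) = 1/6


Express both sides with the same base.
1/6 = 6^(-1)
Since the bases match, equate exponents: x + 4 = -1
So x = -1 - (4) = -5

x = -5


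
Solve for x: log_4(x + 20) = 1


Convert to exponential form: x + 20 = 4^1 = 4
x = 4 - 20 = -16
Check: log_4(-16 + 20) = log_4(4) = log_4(4) = 1 ✓

x = -16


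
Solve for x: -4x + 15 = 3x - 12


Starting with: -4x + 15 = 3x - 12
Move all x terms to left: (-4 - 3)x = -12 - 15
Simplify: -7x = -27
Divide both sides by -7: x = 27/7

x = 27/7


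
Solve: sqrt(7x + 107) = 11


Square both sides: 7x + 107 = 11^2 = 121
7x = 121 - 107 = 14
x = 2
Check: sqrt(7*2 + 107) = sqrt(121) = 11 ✓

x = 2


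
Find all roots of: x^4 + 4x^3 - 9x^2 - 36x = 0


The constant term is 0, so x = 0 is a root. Factor out x:
  x^3 + 4x^2 - 9x - 36 = 0
Let p(x) = x^3 + 4x^2 - 9x - 36. By the rational root theorem (leading coefficient 1), any rational root is an integer divisor of 36: try ±1, ±2, ... in turn.
Test x = 1: value = -40 ≠ 0.
Test x = -1: value = -24 ≠ 0.
Test x = 2: value = -30 ≠ 0.
Test x = -2: value = -10 ≠ 0.
Test x = 3: value = 0 ✓, so (x - 3) is a factor.
Synthetic division by (x - 3): bring down 1; 1(3) + 4 = 7; 7(3) - 9 = 12; 12(3) - 36 = 0 → quotient x^2 + 7x + 12, remainder 0.
Solve the quadratic x^2 + 7x + 12 = 0: discriminant = 7^2 - 4(1)(12) = 49 - 48 = 1.
sqrt(1) = 1, so x = (-7 ± 1)/2: x = -3 or x = -4.
Collecting all roots found:

x = -4, x = -3, x = 0, x = 3


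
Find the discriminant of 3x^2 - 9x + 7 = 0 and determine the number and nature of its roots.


For ax^2 + bx + c = 0, discriminant D = b^2 - 4ac
Here a = 3, b = -9, c = 7
D = (-9)^2 - 4(3)(7) = 81 - 84 = -3

D = -3 < 0
The equation has no real roots (2 complex conjugate roots).

Discriminant = -3, no real roots (2 complex conjugate roots)


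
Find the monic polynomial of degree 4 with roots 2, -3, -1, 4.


A monic polynomial with roots 2, -3, -1, 4 is:
p(x) = (x - 2)(x + 3)(x + 1)(x - 4)
After multiplying by (x - 2): x - 2
After multiplying by (x + 3): x^2 + x - 6
After multiplying by (x + 1): x^3 + 2x^2 - 5x - 6
After multiplying by (x - 4): x^4 - 2x^3 - 13x^2 + 14x + 24

x^4 - 2x^3 - 13x^2 + 14x + 24


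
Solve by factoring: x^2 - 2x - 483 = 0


We need two numbers that multiply to -483 and add to -2.
Those numbers are 21 and -23 (since 21 * (-23) = -483 and 21 + (-23) = -2).
So x^2 - 2x - 483 = (x + 21)(x - 23) = 0
Setting each factor to zero: x = -21 or x = 23

x = -21, x = 23


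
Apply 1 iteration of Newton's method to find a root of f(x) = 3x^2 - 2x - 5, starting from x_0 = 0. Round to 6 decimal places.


Newton's method: x_(n+1) = x_n - f(x_n)/f'(x_n)
f(x) = 3x^2 - 2x - 5
f'(x) = 6x - 2

Iteration 1:
  f(0.000000) = -5.000000
  f'(0.000000) = -2.000000
  x_1 = 0.000000 - (-5.000000)/(-2.000000) = -2.500000

x_1 = -2.500000


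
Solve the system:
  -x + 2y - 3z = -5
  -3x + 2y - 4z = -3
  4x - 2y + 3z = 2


Using Cramer's rule. Expand each determinant along the first row.
D  = (-1)*[2*3 - (-4)*(-2)] - 2*[(-3)*3 - (-4)*4] + (-3)*[(-3)*(-2) - 2*4]
  = (-1)*(-2) - 2*(7) + (-3)*(-2) = -6
Dx = (-5)*[2*3 - (-4)*(-2)] - 2*[(-3)*3 - (-4)*2] + (-3)*[(-3)*(-2) - 2*2]
  = (-5)*(-2) - 2*(-1) + (-3)*(2) = 6
Dy = (-1)*[(-3)*3 - (-4)*2] - (-5)*[(-3)*3 - (-4)*4] + (-3)*[(-3)*2 - (-3)*4]
  = (-1)*(-1) - (-5)*(7) + (-3)*(6) = 18
Dz = (-1)*[2*2 - (-3)*(-2)] - 2*[(-3)*2 - (-3)*4] + (-5)*[(-3)*(-2) - 2*4]
  = (-1)*(-2) - 2*(6) + (-5)*(-2) = 0
x = Dx/D = 6/-6 = -1, y = Dy/D = 18/-6 = -3, z = Dz/D = 0/-6 = 0
Check eq1: (-1)(-1) + (2)(-3) + (-3)(0) = -5 = -5 ✓
Check eq2: (-3)(-1) + (2)(-3) + (-4)(0) = -3 = -3 ✓
Check eq3: (4)(-1) + (-2)(-3) + (3)(0) = 2 = 2 ✓

x = -1, y = -3, z = 0


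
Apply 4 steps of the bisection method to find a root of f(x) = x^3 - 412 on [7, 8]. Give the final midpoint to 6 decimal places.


f(x) = x^3 - 412
f(7) = -69 < 0
f(8) = 100 > 0

Step 1: midpoint = (7.000000 + 8.000000)/2 = 7.500000
  f(7.500000) = 9.875000
  f(mid) > 0, so root is in [7.000000, 7.500000]

Step 2: midpoint = (7.000000 + 7.500000)/2 = 7.250000
  f(7.250000) = -30.921875
  f(mid) < 0, so root is in [7.250000, 7.500000]

Step 3: midpoint = (7.250000 + 7.500000)/2 = 7.375000
  f(7.375000) = -10.869141
  f(mid) < 0, so root is in [7.375000, 7.500000]

Step 4: midpoint = (7.375000 + 7.500000)/2 = 7.437500
  f(7.437500) = -0.584229
  f(mid) < 0, so root is in [7.437500, 7.500000]

midpoint = 7.437500


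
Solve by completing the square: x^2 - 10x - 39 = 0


Start: x^2 - 10x - 39 = 0
Move constant: x^2 - 10x = 39
Half of -10 is -5, squared is 25
Add 25 to both sides: x^2 - 10x + 25 = 64
(x - 5)^2 = 64
x - 5 = ±8
x = 5 + 8 = 13 or x = 5 - 8 = -3

x = -3, x = 13


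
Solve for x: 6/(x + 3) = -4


Multiply both sides by (x + 3): 6 = -4(x + 3)
Distribute: 6 = -4x - 12
-4x = 6 + 12 = 18
x = -9/2

x = -9/2


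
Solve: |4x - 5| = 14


An absolute value equation |expr| = 14 gives two cases:
Case 1: 4x - 5 = 14
  4x = 19, so x = 19/4
Case 2: 4x - 5 = -14
  4x = -9, so x = -9/4

x = -9/4, x = 19/4


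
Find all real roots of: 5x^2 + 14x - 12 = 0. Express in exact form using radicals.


Using the quadratic formula: x = (-b ± sqrt(b^2 - 4ac)) / (2a)
Here a = 5, b = 14, c = -12
Discriminant = b^2 - 4ac = 14^2 - 4(5)(-12) = 196 + 240 = 436
Since discriminant = 436 > 0, there are two real roots.
x = (-14 ± 2*sqrt(109)) / 10
Simplifying: x = (-7 ± sqrt(109)) / 5
Numerically: x ≈ 0.6881 or x ≈ -3.4881

x = (-7 + sqrt(109)) / 5 or x = (-7 - sqrt(109)) / 5


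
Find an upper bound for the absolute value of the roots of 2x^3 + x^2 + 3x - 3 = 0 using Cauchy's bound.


Cauchy's bound: all roots r satisfy |r| <= 1 + max(|a_i/a_n|) for i = 0,...,n-1
where a_n is the leading coefficient.

Coefficients: [2, 1, 3, -3]
Leading coefficient a_n = 2
Ratios |a_i/a_n|: 1/2, 3/2, 3/2
Maximum ratio: 3/2
Cauchy's bound: |r| <= 1 + 3/2 = 5/2

Upper bound = 5/2


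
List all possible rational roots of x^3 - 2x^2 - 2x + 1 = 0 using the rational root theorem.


Rational root theorem: possible roots are ±p/q where:
  p divides the constant term (1): p ∈ {1}
  q divides the leading coefficient (1): q ∈ {1}

All possible rational roots: -1, 1

-1, 1


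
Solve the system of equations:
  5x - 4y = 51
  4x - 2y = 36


Using Cramer's rule:
Determinant D = (5)(-2) - (4)(-4) = -10 + 16 = 6
Dx = (51)(-2) - (36)(-4) = -102 + 144 = 42
Dy = (5)(36) - (4)(51) = 180 - 204 = -24
x = Dx/D = 42/6 = 7
y = Dy/D = -24/6 = -4

x = 7, y = -4


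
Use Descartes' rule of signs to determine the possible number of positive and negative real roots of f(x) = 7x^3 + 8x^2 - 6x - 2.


Descartes' rule of signs:

For positive roots, count sign changes in f(x) = 7x^3 + 8x^2 - 6x - 2:
Signs of coefficients: +, +, -, -
Number of sign changes: 1
Possible positive real roots: 1

For negative roots, examine f(-x) = -7x^3 + 8x^2 + 6x - 2:
Signs of coefficients: -, +, +, -
Number of sign changes: 2
Possible negative real roots: 2, 0

Positive roots: 1; Negative roots: 2 or 0


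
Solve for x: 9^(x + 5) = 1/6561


Express both sides with the same base.
1/6561 = 9^(-4)
Since the bases match, equate exponents: x + 5 = -4
So x = -4 - (5) = -9

x = -9


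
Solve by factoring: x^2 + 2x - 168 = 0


We need two numbers that multiply to -168 and add to 2.
Those numbers are 14 and -12 (since 14 * (-12) = -168 and 14 + (-12) = 2).
So x^2 + 2x - 168 = (x + 14)(x - 12) = 0
Setting each factor to zero: x = -14 or x = 12

x = -14, x = 12


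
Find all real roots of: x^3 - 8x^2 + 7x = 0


The constant term is 0, so x = 0 is a root. Factor out x:
  x(x^2 - 8x + 7) = 0
Solve the quadratic x^2 - 8x + 7 = 0: discriminant = (-8)^2 - 4(1)(7) = 64 - 28 = 36.
sqrt(36) = 6, so x = (8 ± 6)/2: x = 7 or x = 1.

x = 0, x = 1, x = 7


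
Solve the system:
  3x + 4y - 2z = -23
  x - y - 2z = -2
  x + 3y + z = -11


Using Cramer's rule. Expand each determinant along the first row.
D  = 3*[(-1)*1 - (-2)*3] - 4*[1*1 - (-2)*1] + (-2)*[1*3 - (-1)*1]
  = 3*(5) - 4*(3) + (-2)*(4) = -5
Dx = (-23)*[(-1)*1 - (-2)*3] - 4*[(-2)*1 - (-2)*(-11)] + (-2)*[(-2)*3 - (-1)*(-11)]
  = (-23)*(5) - 4*(-24) + (-2)*(-17) = 15
Dy = 3*[(-2)*1 - (-2)*(-11)] - (-23)*[1*1 - (-2)*1] + (-2)*[1*(-11) - (-2)*1]
  = 3*(-24) - (-23)*(3) + (-2)*(-9) = 15
Dz = 3*[(-1)*(-11) - (-2)*3] - 4*[1*(-11) - (-2)*1] + (-23)*[1*3 - (-1)*1]
  = 3*(17) - 4*(-9) + (-23)*(4) = -5
x = Dx/D = 15/-5 = -3, y = Dy/D = 15/-5 = -3, z = Dz/D = -5/-5 = 1
Check eq1: (3)(-3) + (4)(-3) + (-2)(1) = -23 = -23 ✓
Check eq2: (1)(-3) + (-1)(-3) + (-2)(1) = -2 = -2 ✓
Check eq3: (1)(-3) + (3)(-3) + (1)(1) = -11 = -11 ✓

x = -3, y = -3, z = 1


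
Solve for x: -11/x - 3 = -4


Subtract -3 from both sides: -11/x = -1
Multiply both sides by x: -11 = -1 * x
Divide by -1: x = 11

x = 11


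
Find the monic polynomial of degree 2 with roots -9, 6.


A monic polynomial with roots -9, 6 is:
p(x) = (x + 9)(x - 6)
After multiplying by (x + 9): x + 9
After multiplying by (x - 6): x^2 + 3x - 54

x^2 + 3x - 54


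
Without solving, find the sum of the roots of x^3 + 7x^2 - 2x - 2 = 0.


By Vieta's formulas for x^3 + bx^2 + cx + d = 0:
  r1 + r2 + r3 = -b/a = -7
  r1*r2 + r1*r3 + r2*r3 = c/a = -2
  r1*r2*r3 = -d/a = 2


Sum = -7


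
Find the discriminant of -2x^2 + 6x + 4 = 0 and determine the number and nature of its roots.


For ax^2 + bx + c = 0, discriminant D = b^2 - 4ac
Here a = -2, b = 6, c = 4
D = (6)^2 - 4(-2)(4) = 36 + 32 = 68

D = 68 > 0 but not a perfect square
The equation has 2 distinct real irrational roots.

Discriminant = 68, 2 distinct real irrational roots


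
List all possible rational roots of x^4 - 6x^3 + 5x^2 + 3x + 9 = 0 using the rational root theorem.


Rational root theorem: possible roots are ±p/q where:
  p divides the constant term (9): p ∈ {1, 3, 9}
  q divides the leading coefficient (1): q ∈ {1}

All possible rational roots: -9, -3, -1, 1, 3, 9

-9, -3, -1, 1, 3, 9


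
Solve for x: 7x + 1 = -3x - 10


Starting with: 7x + 1 = -3x - 10
Move all x terms to left: (7 + 3)x = -10 - 1
Simplify: 10x = -11
Divide both sides by 10: x = -11/10

x = -11/10


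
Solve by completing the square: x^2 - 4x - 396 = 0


Start: x^2 - 4x - 396 = 0
Move constant: x^2 - 4x = 396
Half of -4 is -2, squared is 4
Add 4 to both sides: x^2 - 4x + 4 = 400
(x - 2)^2 = 400
x - 2 = ±20
x = 2 + 20 = 22 or x = 2 - 20 = -18

x = -18, x = 22


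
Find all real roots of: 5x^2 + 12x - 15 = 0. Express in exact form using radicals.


Using the quadratic formula: x = (-b ± sqrt(b^2 - 4ac)) / (2a)
Here a = 5, b = 12, c = -15
Discriminant = b^2 - 4ac = 12^2 - 4(5)(-15) = 144 + 300 = 444
Since discriminant = 444 > 0, there are two real roots.
x = (-12 ± 2*sqrt(111)) / 10
Simplifying: x = (-6 ± sqrt(111)) / 5
Numerically: x ≈ 0.9071 or x ≈ -3.3071

x = (-6 + sqrt(111)) / 5 or x = (-6 - sqrt(111)) / 5


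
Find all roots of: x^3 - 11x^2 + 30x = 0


The constant term is 0, so x = 0 is a root. Factor out x:
  x^2 - 11x + 30 = 0
Solve the quadratic x^2 - 11x + 30 = 0: discriminant = (-11)^2 - 4(1)(30) = 121 - 120 = 1.
sqrt(1) = 1, so x = (11 ± 1)/2: x = 6 or x = 5.
Collecting all roots found:

x = 0, x = 5, x = 6


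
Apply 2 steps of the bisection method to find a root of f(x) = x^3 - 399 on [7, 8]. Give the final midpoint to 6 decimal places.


f(x) = x^3 - 399
f(7) = -56 < 0
f(8) = 113 > 0

Step 1: midpoint = (7.000000 + 8.000000)/2 = 7.500000
  f(7.500000) = 22.875000
  f(mid) > 0, so root is in [7.000000, 7.500000]

Step 2: midpoint = (7.000000 + 7.500000)/2 = 7.250000
  f(7.250000) = -17.921875
  f(mid) < 0, so root is in [7.250000, 7.500000]

midpoint = 7.250000


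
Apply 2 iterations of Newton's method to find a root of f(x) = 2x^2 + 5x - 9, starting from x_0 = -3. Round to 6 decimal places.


Newton's method: x_(n+1) = x_n - f(x_n)/f'(x_n)
f(x) = 2x^2 + 5x - 9
f'(x) = 4x + 5

Iteration 1:
  f(-3.000000) = -6.000000
  f'(-3.000000) = -7.000000
  x_1 = -3.000000 - (-6.000000)/(-7.000000) = -3.857143

Iteration 2:
  f(-3.857143) = 1.469388
  f'(-3.857143) = -10.428571
  x_2 = -3.857143 - (1.469388)/(-10.428571) = -3.716243

x_2 = -3.716243


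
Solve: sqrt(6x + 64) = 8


Square both sides: 6x + 64 = 8^2 = 64
6x = 64 - 64 = 0
x = 0
Check: sqrt(6*0 + 64) = sqrt(64) = 8 ✓

x = 0


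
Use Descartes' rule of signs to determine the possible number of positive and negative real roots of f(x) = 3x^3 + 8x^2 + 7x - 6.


Descartes' rule of signs:

For positive roots, count sign changes in f(x) = 3x^3 + 8x^2 + 7x - 6:
Signs of coefficients: +, +, +, -
Number of sign changes: 1
Possible positive real roots: 1

For negative roots, examine f(-x) = -3x^3 + 8x^2 - 7x - 6:
Signs of coefficients: -, +, -, -
Number of sign changes: 2
Possible negative real roots: 2, 0

Positive roots: 1; Negative roots: 2 or 0


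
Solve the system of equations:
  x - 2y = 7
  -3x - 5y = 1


Using Cramer's rule:
Determinant D = (1)(-5) - (-3)(-2) = -5 - 6 = -11
Dx = (7)(-5) - (1)(-2) = -35 + 2 = -33
Dy = (1)(1) - (-3)(7) = 1 + 21 = 22
x = Dx/D = -33/-11 = 3
y = Dy/D = 22/-11 = -2

x = 3, y = -2


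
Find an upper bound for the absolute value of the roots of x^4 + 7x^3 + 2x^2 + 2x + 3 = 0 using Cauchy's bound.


Cauchy's bound: all roots r satisfy |r| <= 1 + max(|a_i/a_n|) for i = 0,...,n-1
where a_n is the leading coefficient.

Coefficients: [1, 7, 2, 2, 3]
Leading coefficient a_n = 1
Ratios |a_i/a_n|: 7, 2, 2, 3
Maximum ratio: 7
Cauchy's bound: |r| <= 1 + 7 = 8

Upper bound = 8


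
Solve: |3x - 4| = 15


An absolute value equation |expr| = 15 gives two cases:
Case 1: 3x - 4 = 15
  3x = 19, so x = 19/3
Case 2: 3x - 4 = -15
  3x = -11, so x = -11/3

x = -11/3, x = 19/3


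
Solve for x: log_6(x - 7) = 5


Convert to exponential form: x - 7 = 6^5 = 7776
x = 7776 + 7 = 7783
Check: log_6(7783 - 7) = log_6(7776) = log_6(7776) = 5 ✓

x = 7783


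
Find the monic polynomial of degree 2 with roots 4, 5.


A monic polynomial with roots 4, 5 is:
p(x) = (x - 4)(x - 5)
After multiplying by (x - 4): x - 4
After multiplying by (x - 5): x^2 - 9x + 20

x^2 - 9x + 20


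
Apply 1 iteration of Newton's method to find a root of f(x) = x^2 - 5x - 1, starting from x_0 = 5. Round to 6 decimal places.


Newton's method: x_(n+1) = x_n - f(x_n)/f'(x_n)
f(x) = x^2 - 5x - 1
f'(x) = 2x - 5

Iteration 1:
  f(5.000000) = -1.000000
  f'(5.000000) = 5.000000
  x_1 = 5.000000 - (-1.000000)/(5.000000) = 5.200000

x_1 = 5.200000


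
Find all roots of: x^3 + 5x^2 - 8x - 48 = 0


Let p(x) = x^3 + 5x^2 - 8x - 48. By the rational root theorem (leading coefficient 1), any rational root is an integer divisor of 48: try ±1, ±2, ... in turn.
Test x = 1: value = -50 ≠ 0.
Test x = -1: value = -36 ≠ 0.
Test x = 2: value = -36 ≠ 0.
Test x = -2: value = -20 ≠ 0.
Test x = 3: value = 0 ✓, so (x - 3) is a factor.
Synthetic division by (x - 3): bring down 1; 1(3) + 5 = 8; 8(3) - 8 = 16; 16(3) - 48 = 0 → quotient x^2 + 8x + 16, remainder 0.
Solve the quadratic x^2 + 8x + 16 = 0: discriminant = 8^2 - 4(1)(16) = 64 - 64 = 0.
Discriminant = 0, so a double root: x = -8/2 = -4.
Collecting all roots found:

x = -4 (multiplicity 2), x = 3


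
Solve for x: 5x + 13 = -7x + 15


Starting with: 5x + 13 = -7x + 15
Move all x terms to left: (5 + 7)x = 15 - 13
Simplify: 12x = 2
Divide both sides by 12: x = 1/6

x = 1/6


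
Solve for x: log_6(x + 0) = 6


Convert to exponential form: x + 0 = 6^6 = 46656
x = 46656 - 0 = 46656
Check: log_6(46656 + 0) = log_6(46656) = log_6(46656) = 6 ✓

x = 46656


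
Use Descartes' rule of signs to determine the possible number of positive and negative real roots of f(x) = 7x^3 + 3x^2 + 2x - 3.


Descartes' rule of signs:

For positive roots, count sign changes in f(x) = 7x^3 + 3x^2 + 2x - 3:
Signs of coefficients: +, +, +, -
Number of sign changes: 1
Possible positive real roots: 1

For negative roots, examine f(-x) = -7x^3 + 3x^2 - 2x - 3:
Signs of coefficients: -, +, -, -
Number of sign changes: 2
Possible negative real roots: 2, 0

Positive roots: 1; Negative roots: 2 or 0


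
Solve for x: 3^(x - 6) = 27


Express both sides with the same base.
27 = 3^3
Since the bases match, equate exponents: x - 6 = 3
So x = 3 - (-6) = 9

x = 9


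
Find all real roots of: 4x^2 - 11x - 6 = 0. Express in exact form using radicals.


Using the quadratic formula: x = (-b ± sqrt(b^2 - 4ac)) / (2a)
Here a = 4, b = -11, c = -6
Discriminant = b^2 - 4ac = (-11)^2 - 4(4)(-6) = 121 + 96 = 217
Since discriminant = 217 > 0, there are two real roots.
x = (11 ± sqrt(217)) / 8
Numerically: x ≈ 3.2164 or x ≈ -0.4664

x = (11 + sqrt(217)) / 8 or x = (11 - sqrt(217)) / 8


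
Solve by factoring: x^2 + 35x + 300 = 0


We need two numbers that multiply to 300 and add to 35.
Those numbers are 20 and 15 (since 20 * 15 = 300 and 20 + 15 = 35).
So x^2 + 35x + 300 = (x + 20)(x + 15) = 0
Setting each factor to zero: x = -20 or x = -15

x = -20, x = -15


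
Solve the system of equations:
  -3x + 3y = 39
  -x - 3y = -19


Using Cramer's rule:
Determinant D = (-3)(-3) - (-1)(3) = 9 + 3 = 12
Dx = (39)(-3) - (-19)(3) = -117 + 57 = -60
Dy = (-3)(-19) - (-1)(39) = 57 + 39 = 96
x = Dx/D = -60/12 = -5
y = Dy/D = 96/12 = 8

x = -5, y = 8


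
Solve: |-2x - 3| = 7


An absolute value equation |expr| = 7 gives two cases:
Case 1: -2x - 3 = 7
  -2x = 10, so x = -5
Case 2: -2x - 3 = -7
  -2x = -4, so x = 2

x = -5, x = 2


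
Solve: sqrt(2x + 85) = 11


Square both sides: 2x + 85 = 11^2 = 121
2x = 121 - 85 = 36
x = 18
Check: sqrt(2*18 + 85) = sqrt(121) = 11 ✓

x = 18


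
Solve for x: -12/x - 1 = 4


Subtract -1 from both sides: -12/x = 5
Multiply both sides by x: -12 = 5 * x
Divide by 5: x = -12/5

x = -12/5


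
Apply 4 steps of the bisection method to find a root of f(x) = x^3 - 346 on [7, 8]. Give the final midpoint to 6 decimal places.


f(x) = x^3 - 346
f(7) = -3 < 0
f(8) = 166 > 0

Step 1: midpoint = (7.000000 + 8.000000)/2 = 7.500000
  f(7.500000) = 75.875000
  f(mid) > 0, so root is in [7.000000, 7.500000]

Step 2: midpoint = (7.000000 + 7.500000)/2 = 7.250000
  f(7.250000) = 35.078125
  f(mid) > 0, so root is in [7.000000, 7.250000]

Step 3: midpoint = (7.000000 + 7.250000)/2 = 7.125000
  f(7.125000) = 15.705078
  f(mid) > 0, so root is in [7.000000, 7.125000]

Step 4: midpoint = (7.000000 + 7.125000)/2 = 7.062500
  f(7.062500) = 6.269775
  f(mid) > 0, so root is in [7.000000, 7.062500]

midpoint = 7.062500


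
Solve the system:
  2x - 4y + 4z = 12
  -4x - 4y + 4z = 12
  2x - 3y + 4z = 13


Using Cramer's rule. Expand each determinant along the first row.
D  = 2*[(-4)*4 - 4*(-3)] - (-4)*[(-4)*4 - 4*2] + 4*[(-4)*(-3) - (-4)*2]
  = 2*(-4) - (-4)*(-24) + 4*(20) = -24
Dx = 12*[(-4)*4 - 4*(-3)] - (-4)*[12*4 - 4*13] + 4*[12*(-3) - (-4)*13]
  = 12*(-4) - (-4)*(-4) + 4*(16) = 0
Dy = 2*[12*4 - 4*13] - 12*[(-4)*4 - 4*2] + 4*[(-4)*13 - 12*2]
  = 2*(-4) - 12*(-24) + 4*(-76) = -24
Dz = 2*[(-4)*13 - 12*(-3)] - (-4)*[(-4)*13 - 12*2] + 12*[(-4)*(-3) - (-4)*2]
  = 2*(-16) - (-4)*(-76) + 12*(20) = -96
x = Dx/D = 0/-24 = 0, y = Dy/D = -24/-24 = 1, z = Dz/D = -96/-24 = 4
Check eq1: (2)(0) + (-4)(1) + (4)(4) = 12 = 12 ✓
Check eq2: (-4)(0) + (-4)(1) + (4)(4) = 12 = 12 ✓
Check eq3: (2)(0) + (-3)(1) + (4)(4) = 13 = 13 ✓

x = 0, y = 1, z = 4


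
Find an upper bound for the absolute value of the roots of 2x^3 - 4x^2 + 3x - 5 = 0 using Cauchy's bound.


Cauchy's bound: all roots r satisfy |r| <= 1 + max(|a_i/a_n|) for i = 0,...,n-1
where a_n is the leading coefficient.

Coefficients: [2, -4, 3, -5]
Leading coefficient a_n = 2
Ratios |a_i/a_n|: 2, 3/2, 5/2
Maximum ratio: 5/2
Cauchy's bound: |r| <= 1 + 5/2 = 7/2

Upper bound = 7/2


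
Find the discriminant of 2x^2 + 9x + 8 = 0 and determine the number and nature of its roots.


For ax^2 + bx + c = 0, discriminant D = b^2 - 4ac
Here a = 2, b = 9, c = 8
D = (9)^2 - 4(2)(8) = 81 - 64 = 17

D = 17 > 0 but not a perfect square
The equation has 2 distinct real irrational roots.

Discriminant = 17, 2 distinct real irrational roots


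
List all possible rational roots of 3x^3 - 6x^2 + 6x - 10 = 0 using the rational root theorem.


Rational root theorem: possible roots are ±p/q where:
  p divides the constant term (-10): p ∈ {1, 2, 5, 10}
  q divides the leading coefficient (3): q ∈ {1, 3}

All possible rational roots: -10, -5, -10/3, -2, -5/3, -1, -2/3, -1/3, 1/3, 2/3, 1, 5/3, 2, 10/3, 5, 10

-10, -5, -10/3, -2, -5/3, -1, -2/3, -1/3, 1/3, 2/3, 1, 5/3, 2, 10/3, 5, 10


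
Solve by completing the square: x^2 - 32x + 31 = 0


Start: x^2 - 32x + 31 = 0
Move constant: x^2 - 32x = -31
Half of -32 is -16, squared is 256
Add 256 to both sides: x^2 - 32x + 256 = 225
(x - 16)^2 = 225
x - 16 = ±15
x = 16 + 15 = 31 or x = 16 - 15 = 1

x = 1, x = 31


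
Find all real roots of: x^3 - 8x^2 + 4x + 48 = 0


Let p(x) = x^3 - 8x^2 + 4x + 48. By the rational root theorem (leading coefficient 1), any rational root is an integer divisor of 48: try ±1, ±2, ... in turn.
Test x = 1: value = 45 ≠ 0.
Test x = -1: value = 35 ≠ 0.
Test x = 2: value = 32 ≠ 0.
Test x = -2: value = 0 ✓, so (x + 2) is a factor.
Synthetic division by (x + 2): bring down 1; 1(-2) - 8 = -10; (-10)(-2) + 4 = 24; 24(-2) + 48 = 0 → quotient x^2 - 10x + 24, remainder 0.
Solve the quadratic x^2 - 10x + 24 = 0: discriminant = (-10)^2 - 4(1)(24) = 100 - 96 = 4.
sqrt(4) = 2, so x = (10 ± 2)/2: x = 6 or x = 4.

x = -2, x = 4, x = 6


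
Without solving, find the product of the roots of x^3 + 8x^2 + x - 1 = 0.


By Vieta's formulas for x^3 + bx^2 + cx + d = 0:
  r1 + r2 + r3 = -b/a = -8
  r1*r2 + r1*r3 + r2*r3 = c/a = 1
  r1*r2*r3 = -d/a = 1


Product = 1


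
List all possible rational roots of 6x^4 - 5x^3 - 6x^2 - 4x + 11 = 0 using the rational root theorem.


Rational root theorem: possible roots are ±p/q where:
  p divides the constant term (11): p ∈ {1, 11}
  q divides the leading coefficient (6): q ∈ {1, 2, 3, 6}

All possible rational roots: -11, -11/2, -11/3, -11/6, -1, -1/2, -1/3, -1/6, 1/6, 1/3, 1/2, 1, 11/6, 11/3, 11/2, 11

-11, -11/2, -11/3, -11/6, -1, -1/2, -1/3, -1/6, 1/6, 1/3, 1/2, 1, 11/6, 11/3, 11/2, 11


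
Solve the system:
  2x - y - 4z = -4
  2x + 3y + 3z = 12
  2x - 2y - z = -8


Using Cramer's rule. Expand each determinant along the first row.
D  = 2*[3*(-1) - 3*(-2)] - (-1)*[2*(-1) - 3*2] + (-4)*[2*(-2) - 3*2]
  = 2*(3) - (-1)*(-8) + (-4)*(-10) = 38
Dx = (-4)*[3*(-1) - 3*(-2)] - (-1)*[12*(-1) - 3*(-8)] + (-4)*[12*(-2) - 3*(-8)]
  = (-4)*(3) - (-1)*(12) + (-4)*(0) = 0
Dy = 2*[12*(-1) - 3*(-8)] - (-4)*[2*(-1) - 3*2] + (-4)*[2*(-8) - 12*2]
  = 2*(12) - (-4)*(-8) + (-4)*(-40) = 152
Dz = 2*[3*(-8) - 12*(-2)] - (-1)*[2*(-8) - 12*2] + (-4)*[2*(-2) - 3*2]
  = 2*(0) - (-1)*(-40) + (-4)*(-10) = 0
x = Dx/D = 0/38 = 0, y = Dy/D = 152/38 = 4, z = Dz/D = 0/38 = 0
Check eq1: (2)(0) + (-1)(4) + (-4)(0) = -4 = -4 ✓
Check eq2: (2)(0) + (3)(4) + (3)(0) = 12 = 12 ✓
Check eq3: (2)(0) + (-2)(4) + (-1)(0) = -8 = -8 ✓

x = 0, y = 4, z = 0


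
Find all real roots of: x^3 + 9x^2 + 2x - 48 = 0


Let p(x) = x^3 + 9x^2 + 2x - 48. By the rational root theorem (leading coefficient 1), any rational root is an integer divisor of 48: try ±1, ±2, ... in turn.
Test x = 1: value = -36 ≠ 0.
Test x = -1: value = -42 ≠ 0.
Test x = 2: value = 0 ✓, so (x - 2) is a factor.
Synthetic division by (x - 2): bring down 1; 1(2) + 9 = 11; 11(2) + 2 = 24; 24(2) - 48 = 0 → quotient x^2 + 11x + 24, remainder 0.
Solve the quadratic x^2 + 11x + 24 = 0: discriminant = 11^2 - 4(1)(24) = 121 - 96 = 25.
sqrt(25) = 5, so x = (-11 ± 5)/2: x = -3 or x = -8.

x = -8, x = -3, x = 2


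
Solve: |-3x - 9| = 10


An absolute value equation |expr| = 10 gives two cases:
Case 1: -3x - 9 = 10
  -3x = 19, so x = -19/3
Case 2: -3x - 9 = -10
  -3x = -1, so x = 1/3

x = -19/3, x = 1/3


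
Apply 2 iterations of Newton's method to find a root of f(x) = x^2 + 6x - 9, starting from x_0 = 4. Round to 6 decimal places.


Newton's method: x_(n+1) = x_n - f(x_n)/f'(x_n)
f(x) = x^2 + 6x - 9
f'(x) = 2x + 6

Iteration 1:
  f(4.000000) = 31.000000
  f'(4.000000) = 14.000000
  x_1 = 4.000000 - (31.000000)/(14.000000) = 1.785714

Iteration 2:
  f(1.785714) = 4.903061
  f'(1.785714) = 9.571429
  x_2 = 1.785714 - (4.903061)/(9.571429) = 1.273454

x_2 = 1.273454


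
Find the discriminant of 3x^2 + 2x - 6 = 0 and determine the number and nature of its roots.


For ax^2 + bx + c = 0, discriminant D = b^2 - 4ac
Here a = 3, b = 2, c = -6
D = (2)^2 - 4(3)(-6) = 4 + 72 = 76

D = 76 > 0 but not a perfect square
The equation has 2 distinct real irrational roots.

Discriminant = 76, 2 distinct real irrational roots


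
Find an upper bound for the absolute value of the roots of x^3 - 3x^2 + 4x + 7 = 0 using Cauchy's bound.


Cauchy's bound: all roots r satisfy |r| <= 1 + max(|a_i/a_n|) for i = 0,...,n-1
where a_n is the leading coefficient.

Coefficients: [1, -3, 4, 7]
Leading coefficient a_n = 1
Ratios |a_i/a_n|: 3, 4, 7
Maximum ratio: 7
Cauchy's bound: |r| <= 1 + 7 = 8

Upper bound = 8


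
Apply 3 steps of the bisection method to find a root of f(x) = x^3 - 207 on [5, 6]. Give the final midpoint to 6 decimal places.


f(x) = x^3 - 207
f(5) = -82 < 0
f(6) = 9 > 0

Step 1: midpoint = (5.000000 + 6.000000)/2 = 5.500000
  f(5.500000) = -40.625000
  f(mid) < 0, so root is in [5.500000, 6.000000]

Step 2: midpoint = (5.500000 + 6.000000)/2 = 5.750000
  f(5.750000) = -16.890625
  f(mid) < 0, so root is in [5.750000, 6.000000]

Step 3: midpoint = (5.750000 + 6.000000)/2 = 5.875000
  f(5.875000) = -4.220703
  f(mid) < 0, so root is in [5.875000, 6.000000]

midpoint = 5.875000


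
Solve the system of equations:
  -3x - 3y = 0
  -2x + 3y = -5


Using Cramer's rule:
Determinant D = (-3)(3) - (-2)(-3) = -9 - 6 = -15
Dx = (0)(3) - (-5)(-3) = 0 - 15 = -15
Dy = (-3)(-5) - (-2)(0) = 15 - 0 = 15
x = Dx/D = -15/-15 = 1
y = Dy/D = 15/-15 = -1

x = 1, y = -1


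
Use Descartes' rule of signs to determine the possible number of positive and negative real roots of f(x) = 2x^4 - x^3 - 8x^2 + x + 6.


Descartes' rule of signs:

For positive roots, count sign changes in f(x) = 2x^4 - x^3 - 8x^2 + x + 6:
Signs of coefficients: +, -, -, +, +
Number of sign changes: 2
Possible positive real roots: 2, 0

For negative roots, examine f(-x) = 2x^4 + x^3 - 8x^2 - x + 6:
Signs of coefficients: +, +, -, -, +
Number of sign changes: 2
Possible negative real roots: 2, 0

Positive roots: 2 or 0; Negative roots: 2 or 0


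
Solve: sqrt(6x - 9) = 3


Square both sides: 6x - 9 = 3^2 = 9
6x = 9 + 9 = 18
x = 3
Check: sqrt(6*3 - 9) = sqrt(9) = 3 ✓

x = 3


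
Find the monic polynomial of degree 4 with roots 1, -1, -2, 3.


A monic polynomial with roots 1, -1, -2, 3 is:
p(x) = (x - 1)(x + 1)(x + 2)(x - 3)
After multiplying by (x - 1): x - 1
After multiplying by (x + 1): x^2 - 1
After multiplying by (x + 2): x^3 + 2x^2 - x - 2
After multiplying by (x - 3): x^4 - x^3 - 7x^2 + x + 6

x^4 - x^3 - 7x^2 + x + 6


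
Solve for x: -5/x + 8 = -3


Subtract 8 from both sides: -5/x = -11
Multiply both sides by x: -5 = -11 * x
Divide by -11: x = 5/11

x = 5/11


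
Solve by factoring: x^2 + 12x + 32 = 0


We need two numbers that multiply to 32 and add to 12.
Those numbers are 4 and 8 (since 4 * 8 = 32 and 4 + 8 = 12).
So x^2 + 12x + 32 = (x + 4)(x + 8) = 0
Setting each factor to zero: x = -4 or x = -8

x = -8, x = -4


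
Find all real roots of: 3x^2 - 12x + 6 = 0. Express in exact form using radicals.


Using the quadratic formula: x = (-b ± sqrt(b^2 - 4ac)) / (2a)
Here a = 3, b = -12, c = 6
Discriminant = b^2 - 4ac = (-12)^2 - 4(3)(6) = 144 - 72 = 72
Since discriminant = 72 > 0, there are two real roots.
x = (12 ± 6*sqrt(2)) / 6
Simplifying: x = 2 ± sqrt(2)
Numerically: x ≈ 3.4142 or x ≈ 0.5858

x = 2 + sqrt(2) or x = 2 - sqrt(2)


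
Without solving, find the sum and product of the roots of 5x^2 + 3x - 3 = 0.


By Vieta's formulas for ax^2 + bx + c = 0:
  Sum of roots = -b/a
  Product of roots = c/a

Here a = 5, b = 3, c = -3
Sum = -(3)/5 = -3/5
Product = -3/5 = -3/5

Sum = -3/5, Product = -3/5


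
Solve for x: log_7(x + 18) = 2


Convert to exponential form: x + 18 = 7^2 = 49
x = 49 - 18 = 31
Check: log_7(31 + 18) = log_7(49) = log_7(49) = 2 ✓

x = 31


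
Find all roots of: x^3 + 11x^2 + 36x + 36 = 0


Let p(x) = x^3 + 11x^2 + 36x + 36. By the rational root theorem (leading coefficient 1), any rational root is an integer divisor of 36: try ±1, ±2, ... in turn.
Test x = 1: value = 84 ≠ 0.
Test x = -1: value = 10 ≠ 0.
Test x = 2: value = 160 ≠ 0.
Test x = -2: value = 0 ✓, so (x + 2) is a factor.
Synthetic division by (x + 2): bring down 1; 1(-2) + 11 = 9; 9(-2) + 36 = 18; 18(-2) + 36 = 0 → quotient x^2 + 9x + 18, remainder 0.
Solve the quadratic x^2 + 9x + 18 = 0: discriminant = 9^2 - 4(1)(18) = 81 - 72 = 9.
sqrt(9) = 3, so x = (-9 ± 3)/2: x = -3 or x = -6.
Collecting all roots found:

x = -6, x = -3, x = -2


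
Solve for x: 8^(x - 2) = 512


Express both sides with the same base.
512 = 8^3
Since the bases match, equate exponents: x - 2 = 3
So x = 3 - (-2) = 5

x = 5


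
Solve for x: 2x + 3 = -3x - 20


Starting with: 2x + 3 = -3x - 20
Move all x terms to left: (2 + 3)x = -20 - 3
Simplify: 5x = -23
Divide both sides by 5: x = -23/5

x = -23/5


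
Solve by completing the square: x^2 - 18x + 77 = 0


Start: x^2 - 18x + 77 = 0
Move constant: x^2 - 18x = -77
Half of -18 is -9, squared is 81
Add 81 to both sides: x^2 - 18x + 81 = 4
(x - 9)^2 = 4
x - 9 = ±2
x = 9 + 2 = 11 or x = 9 - 2 = 7

x = 7, x = 11


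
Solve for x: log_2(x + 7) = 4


Convert to exponential form: x + 7 = 2^4 = 16
x = 16 - 7 = 9
Check: log_2(9 + 7) = log_2(16) = log_2(16) = 4 ✓

x = 9


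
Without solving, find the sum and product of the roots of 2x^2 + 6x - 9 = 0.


By Vieta's formulas for ax^2 + bx + c = 0:
  Sum of roots = -b/a
  Product of roots = c/a

Here a = 2, b = 6, c = -9
Sum = -(6)/2 = -3
Product = -9/2 = -9/2

Sum = -3, Product = -9/2


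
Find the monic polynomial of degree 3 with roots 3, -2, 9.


A monic polynomial with roots 3, -2, 9 is:
p(x) = (x - 3)(x + 2)(x - 9)
After multiplying by (x - 3): x - 3
After multiplying by (x + 2): x^2 - x - 6
After multiplying by (x - 9): x^3 - 10x^2 + 3x + 54

x^3 - 10x^2 + 3x + 54


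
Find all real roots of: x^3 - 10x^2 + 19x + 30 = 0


Let p(x) = x^3 - 10x^2 + 19x + 30. By the rational root theorem (leading coefficient 1), any rational root is an integer divisor of 30: try ±1, ±2, ... in turn.
Test x = 1: value = 40 ≠ 0.
Test x = -1: value = 0 ✓, so (x + 1) is a factor.
Synthetic division by (x + 1): bring down 1; 1(-1) - 10 = -11; (-11)(-1) + 19 = 30; 30(-1) + 30 = 0 → quotient x^2 - 11x + 30, remainder 0.
Solve the quadratic x^2 - 11x + 30 = 0: discriminant = (-11)^2 - 4(1)(30) = 121 - 120 = 1.
sqrt(1) = 1, so x = (11 ± 1)/2: x = 6 or x = 5.

x = -1, x = 5, x = 6


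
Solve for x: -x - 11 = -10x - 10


Starting with: -x - 11 = -10x - 10
Move all x terms to left: (-1 + 10)x = -10 + 11
Simplify: 9x = 1
Divide both sides by 9: x = 1/9

x = 1/9


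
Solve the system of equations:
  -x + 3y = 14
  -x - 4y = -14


Using Cramer's rule:
Determinant D = (-1)(-4) - (-1)(3) = 4 + 3 = 7
Dx = (14)(-4) - (-14)(3) = -56 + 42 = -14
Dy = (-1)(-14) - (-1)(14) = 14 + 14 = 28
x = Dx/D = -14/7 = -2
y = Dy/D = 28/7 = 4

x = -2, y = 4


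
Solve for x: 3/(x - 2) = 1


Multiply both sides by (x - 2): 3 = 1(x - 2)
Distribute: 3 = x - 2
x = 3 + 2 = 5
x = 5

x = 5


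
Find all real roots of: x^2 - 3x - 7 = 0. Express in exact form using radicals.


Using the quadratic formula: x = (-b ± sqrt(b^2 - 4ac)) / (2a)
Here a = 1, b = -3, c = -7
Discriminant = b^2 - 4ac = (-3)^2 - 4(1)(-7) = 9 + 28 = 37
Since discriminant = 37 > 0, there are two real roots.
x = (3 ± sqrt(37)) / 2
Numerically: x ≈ 4.5414 or x ≈ -1.5414

x = (3 + sqrt(37)) / 2 or x = (3 - sqrt(37)) / 2


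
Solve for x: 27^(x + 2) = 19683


Express both sides with the same base.
19683 = 27^3
Since the bases match, equate exponents: x + 2 = 3
So x = 3 - (2) = 1

x = 1


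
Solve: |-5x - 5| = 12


An absolute value equation |expr| = 12 gives two cases:
Case 1: -5x - 5 = 12
  -5x = 17, so x = -17/5
Case 2: -5x - 5 = -12
  -5x = -7, so x = 7/5

x = -17/5, x = 7/5


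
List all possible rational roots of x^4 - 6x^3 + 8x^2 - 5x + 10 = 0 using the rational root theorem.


Rational root theorem: possible roots are ±p/q where:
  p divides the constant term (10): p ∈ {1, 2, 5, 10}
  q divides the leading coefficient (1): q ∈ {1}

All possible rational roots: -10, -5, -2, -1, 1, 2, 5, 10

-10, -5, -2, -1, 1, 2, 5, 10


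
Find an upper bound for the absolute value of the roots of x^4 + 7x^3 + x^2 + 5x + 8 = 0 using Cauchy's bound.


Cauchy's bound: all roots r satisfy |r| <= 1 + max(|a_i/a_n|) for i = 0,...,n-1
where a_n is the leading coefficient.

Coefficients: [1, 7, 1, 5, 8]
Leading coefficient a_n = 1
Ratios |a_i/a_n|: 7, 1, 5, 8
Maximum ratio: 8
Cauchy's bound: |r| <= 1 + 8 = 9

Upper bound = 9


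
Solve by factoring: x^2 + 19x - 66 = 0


We need two numbers that multiply to -66 and add to 19.
Those numbers are -3 and 22 (since (-3) * 22 = -66 and (-3) + 22 = 19).
So x^2 + 19x - 66 = (x - 3)(x + 22) = 0
Setting each factor to zero: x = 3 or x = -22

x = -22, x = 3


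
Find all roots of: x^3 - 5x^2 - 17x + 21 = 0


Let p(x) = x^3 - 5x^2 - 17x + 21. By the rational root theorem (leading coefficient 1), any rational root is an integer divisor of 21: try ±1, ±2, ... in turn.
Test x = 1: value = 0 ✓, so (x - 1) is a factor.
Synthetic division by (x - 1): bring down 1; 1(1) - 5 = -4; (-4)(1) - 17 = -21; (-21)(1) + 21 = 0 → quotient x^2 - 4x - 21, remainder 0.
Solve the quadratic x^2 - 4x - 21 = 0: discriminant = (-4)^2 - 4(1)(-21) = 16 + 84 = 100.
sqrt(100) = 10, so x = (4 ± 10)/2: x = 7 or x = -3.
Collecting all roots found:

x = -3, x = 1, x = 7


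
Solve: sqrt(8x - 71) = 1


Square both sides: 8x - 71 = 1^2 = 1
8x = 1 + 71 = 72
x = 9
Check: sqrt(8*9 - 71) = sqrt(1) = 1 ✓

x = 9


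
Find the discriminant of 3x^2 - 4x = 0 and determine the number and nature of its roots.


For ax^2 + bx + c = 0, discriminant D = b^2 - 4ac
Here a = 3, b = -4, c = 0
D = (-4)^2 - 4(3)(0) = 16 - 0 = 16

D = 16 > 0 and is a perfect square (sqrt = 4)
The equation has 2 distinct real rational roots.

Discriminant = 16, 2 distinct real rational roots


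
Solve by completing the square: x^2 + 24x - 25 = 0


Start: x^2 + 24x - 25 = 0
Move constant: x^2 + 24x = 25
Half of 24 is 12, squared is 144
Add 144 to both sides: x^2 + 24x + 144 = 169
(x + 12)^2 = 169
x + 12 = ±13
x = -12 + 13 = 1 or x = -12 - 13 = -25

x = -25, x = 1


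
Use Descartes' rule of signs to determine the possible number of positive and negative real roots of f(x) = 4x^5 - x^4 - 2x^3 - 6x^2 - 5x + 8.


Descartes' rule of signs:

For positive roots, count sign changes in f(x) = 4x^5 - x^4 - 2x^3 - 6x^2 - 5x + 8:
Signs of coefficients: +, -, -, -, -, +
Number of sign changes: 2
Possible positive real roots: 2, 0

For negative roots, examine f(-x) = -4x^5 - x^4 + 2x^3 - 6x^2 + 5x + 8:
Signs of coefficients: -, -, +, -, +, +
Number of sign changes: 3
Possible negative real roots: 3, 1

Positive roots: 2 or 0; Negative roots: 3 or 1


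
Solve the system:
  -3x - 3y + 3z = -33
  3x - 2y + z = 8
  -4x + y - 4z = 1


Using Cramer's rule. Expand each determinant along the first row.
D  = (-3)*[(-2)*(-4) - 1*1] - (-3)*[3*(-4) - 1*(-4)] + 3*[3*1 - (-2)*(-4)]
  = (-3)*(7) - (-3)*(-8) + 3*(-5) = -60
Dx = (-33)*[(-2)*(-4) - 1*1] - (-3)*[8*(-4) - 1*1] + 3*[8*1 - (-2)*1]
  = (-33)*(7) - (-3)*(-33) + 3*(10) = -300
Dy = (-3)*[8*(-4) - 1*1] - (-33)*[3*(-4) - 1*(-4)] + 3*[3*1 - 8*(-4)]
  = (-3)*(-33) - (-33)*(-8) + 3*(35) = -60
Dz = (-3)*[(-2)*1 - 8*1] - (-3)*[3*1 - 8*(-4)] + (-33)*[3*1 - (-2)*(-4)]
  = (-3)*(-10) - (-3)*(35) + (-33)*(-5) = 300
x = Dx/D = -300/-60 = 5, y = Dy/D = -60/-60 = 1, z = Dz/D = 300/-60 = -5
Check eq1: (-3)(5) + (-3)(1) + (3)(-5) = -33 = -33 ✓
Check eq2: (3)(5) + (-2)(1) + (1)(-5) = 8 = 8 ✓
Check eq3: (-4)(5) + (1)(1) + (-4)(-5) = 1 = 1 ✓

x = 5, y = 1, z = -5


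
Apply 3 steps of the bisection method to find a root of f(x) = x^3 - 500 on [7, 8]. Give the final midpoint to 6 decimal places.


f(x) = x^3 - 500
f(7) = -157 < 0
f(8) = 12 > 0

Step 1: midpoint = (7.000000 + 8.000000)/2 = 7.500000
  f(7.500000) = -78.125000
  f(mid) < 0, so root is in [7.500000, 8.000000]

Step 2: midpoint = (7.500000 + 8.000000)/2 = 7.750000
  f(7.750000) = -34.515625
  f(mid) < 0, so root is in [7.750000, 8.000000]

Step 3: midpoint = (7.750000 + 8.000000)/2 = 7.875000
  f(7.875000) = -11.626953
  f(mid) < 0, so root is in [7.875000, 8.000000]

midpoint = 7.875000


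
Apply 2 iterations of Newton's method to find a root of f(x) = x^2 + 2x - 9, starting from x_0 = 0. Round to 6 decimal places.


Newton's method: x_(n+1) = x_n - f(x_n)/f'(x_n)
f(x) = x^2 + 2x - 9
f'(x) = 2x + 2

Iteration 1:
  f(0.000000) = -9.000000
  f'(0.000000) = 2.000000
  x_1 = 0.000000 - (-9.000000)/(2.000000) = 4.500000

Iteration 2:
  f(4.500000) = 20.250000
  f'(4.500000) = 11.000000
  x_2 = 4.500000 - (20.250000)/(11.000000) = 2.659091

x_2 = 2.659091


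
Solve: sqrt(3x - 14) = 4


Square both sides: 3x - 14 = 4^2 = 16
3x = 16 + 14 = 30
x = 10
Check: sqrt(3*10 - 14) = sqrt(16) = 4 ✓

x = 10


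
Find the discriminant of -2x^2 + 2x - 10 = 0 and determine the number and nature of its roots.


For ax^2 + bx + c = 0, discriminant D = b^2 - 4ac
Here a = -2, b = 2, c = -10
D = (2)^2 - 4(-2)(-10) = 4 - 80 = -76

D = -76 < 0
The equation has no real roots (2 complex conjugate roots).

Discriminant = -76, no real roots (2 complex conjugate roots)


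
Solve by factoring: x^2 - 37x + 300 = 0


We need two numbers that multiply to 300 and add to -37.
Those numbers are -12 and -25 (since (-12) * (-25) = 300 and (-12) + (-25) = -37).
So x^2 - 37x + 300 = (x - 12)(x - 25) = 0
Setting each factor to zero: x = 12 or x = 25

x = 12, x = 25


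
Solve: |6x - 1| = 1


An absolute value equation |expr| = 1 gives two cases:
Case 1: 6x - 1 = 1
  6x = 2, so x = 1/3
Case 2: 6x - 1 = -1
  6x = 0, so x = 0

x = 0, x = 1/3


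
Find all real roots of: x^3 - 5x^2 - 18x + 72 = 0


Let p(x) = x^3 - 5x^2 - 18x + 72. By the rational root theorem (leading coefficient 1), any rational root is an integer divisor of 72: try ±1, ±2, ... in turn.
Test x = 1: value = 50 ≠ 0.
Test x = -1: value = 84 ≠ 0.
Test x = 2: value = 24 ≠ 0.
Test x = -2: value = 80 ≠ 0.
Test x = 3: value = 0 ✓, so (x - 3) is a factor.
Synthetic division by (x - 3): bring down 1; 1(3) - 5 = -2; (-2)(3) - 18 = -24; (-24)(3) + 72 = 0 → quotient x^2 - 2x - 24, remainder 0.
Solve the quadratic x^2 - 2x - 24 = 0: discriminant = (-2)^2 - 4(1)(-24) = 4 + 96 = 100.
sqrt(100) = 10, so x = (2 ± 10)/2: x = 6 or x = -4.

x = -4, x = 3, x = 6


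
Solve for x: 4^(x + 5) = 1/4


Express both sides with the same base.
1/4 = 4^(-1)
Since the bases match, equate exponents: x + 5 = -1
So x = -1 - (5) = -6

x = -6


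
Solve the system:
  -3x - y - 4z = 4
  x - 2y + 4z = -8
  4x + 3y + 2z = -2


Using Cramer's rule. Expand each determinant along the first row.
D  = (-3)*[(-2)*2 - 4*3] - (-1)*[1*2 - 4*4] + (-4)*[1*3 - (-2)*4]
  = (-3)*(-16) - (-1)*(-14) + (-4)*(11) = -10
Dx = 4*[(-2)*2 - 4*3] - (-1)*[(-8)*2 - 4*(-2)] + (-4)*[(-8)*3 - (-2)*(-2)]
  = 4*(-16) - (-1)*(-8) + (-4)*(-28) = 40
Dy = (-3)*[(-8)*2 - 4*(-2)] - 4*[1*2 - 4*4] + (-4)*[1*(-2) - (-8)*4]
  = (-3)*(-8) - 4*(-14) + (-4)*(30) = -40
Dz = (-3)*[(-2)*(-2) - (-8)*3] - (-1)*[1*(-2) - (-8)*4] + 4*[1*3 - (-2)*4]
  = (-3)*(28) - (-1)*(30) + 4*(11) = -10
x = Dx/D = 40/-10 = -4, y = Dy/D = -40/-10 = 4, z = Dz/D = -10/-10 = 1
Check eq1: (-3)(-4) + (-1)(4) + (-4)(1) = 4 = 4 ✓
Check eq2: (1)(-4) + (-2)(4) + (4)(1) = -8 = -8 ✓
Check eq3: (4)(-4) + (3)(4) + (2)(1) = -2 = -2 ✓

x = -4, y = 4, z = 1
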